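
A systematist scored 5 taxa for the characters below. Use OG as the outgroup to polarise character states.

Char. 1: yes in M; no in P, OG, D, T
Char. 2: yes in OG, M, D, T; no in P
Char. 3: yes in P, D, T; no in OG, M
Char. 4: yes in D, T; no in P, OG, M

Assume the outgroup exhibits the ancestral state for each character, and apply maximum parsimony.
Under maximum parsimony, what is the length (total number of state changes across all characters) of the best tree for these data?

Character polarity is set by the outgroup: the derived state is whichever differs from the outgroup's state, so for Char. 2 the derived state is 'no', and for the remaining characters it is 'yes'.
Char. 1: derived state 'yes' in M only — an autapomorphy, so it tells us nothing about relationships among taxa.
Char. 2: derived state 'no' in P only — an autapomorphy, so it tells us nothing about relationships among taxa.
Char. 3 (derived state 'yes') is shared by D, P, and T — a synapomorphy uniting that clade.
Only D and T show the derived state 'yes' for Char. 4, supporting them as a clade.
Most parsimonious ingroup topology: (((D,T),P),M).
Changes per character on this tree: Char. 1: 1; Char. 2: 1; Char. 3: 1; Char. 4: 1.
Total = 4.

4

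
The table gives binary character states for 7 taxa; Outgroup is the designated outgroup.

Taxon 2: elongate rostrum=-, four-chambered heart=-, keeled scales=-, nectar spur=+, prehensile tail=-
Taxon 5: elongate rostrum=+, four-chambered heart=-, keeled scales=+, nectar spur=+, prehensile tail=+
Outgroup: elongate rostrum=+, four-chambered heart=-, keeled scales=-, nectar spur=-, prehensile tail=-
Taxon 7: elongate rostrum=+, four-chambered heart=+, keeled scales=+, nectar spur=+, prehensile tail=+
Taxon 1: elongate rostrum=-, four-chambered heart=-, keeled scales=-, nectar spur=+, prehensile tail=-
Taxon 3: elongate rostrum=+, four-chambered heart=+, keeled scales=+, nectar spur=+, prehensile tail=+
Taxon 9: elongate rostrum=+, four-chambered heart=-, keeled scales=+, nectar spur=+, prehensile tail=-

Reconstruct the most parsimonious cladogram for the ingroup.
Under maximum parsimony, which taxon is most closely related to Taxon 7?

Character polarity is set by the outgroup: the derived state is whichever differs from the outgroup's state, so for elongate rostrum the derived state is '-', and for the remaining characters it is '+'.
elongate rostrum: derived state '-' in Taxon 1 and Taxon 2 only — synapomorphy for {Taxon 1, Taxon 2}.
Only Taxon 3 and Taxon 7 show the derived state '+' for four-chambered heart, supporting them as a clade.
keeled scales: derived state '+' in Taxon 3, Taxon 5, Taxon 7, and Taxon 9 only — synapomorphy for {Taxon 3, Taxon 5, Taxon 7, Taxon 9}.
nectar spur (derived state '+') is shared by all ingroup taxa — unites the whole ingroup.
Only Taxon 3, Taxon 5, and Taxon 7 show the derived state '+' for prehensile tail, supporting them as a clade.
Most parsimonious ingroup topology: (((Taxon 5,(Taxon 7,Taxon 3)),Taxon 9),(Taxon 1,Taxon 2)).
Taxon 7 and Taxon 3 form a cherry on this tree, so they are sister taxa.

Taxon 3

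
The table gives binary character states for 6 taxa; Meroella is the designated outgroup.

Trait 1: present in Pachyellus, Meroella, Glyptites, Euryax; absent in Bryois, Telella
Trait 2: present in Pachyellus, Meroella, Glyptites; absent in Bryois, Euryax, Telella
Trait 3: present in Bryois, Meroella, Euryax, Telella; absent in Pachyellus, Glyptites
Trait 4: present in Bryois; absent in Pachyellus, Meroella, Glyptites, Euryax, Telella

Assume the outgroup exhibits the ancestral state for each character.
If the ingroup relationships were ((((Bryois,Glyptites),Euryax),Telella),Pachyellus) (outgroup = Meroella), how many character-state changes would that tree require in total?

Map each character onto ((((Bryois,Glyptites),Euryax),Telella),Pachyellus) (rooted by Meroella) and count the minimum state changes it requires (Fitch parsimony):
Trait 1: 2; Trait 2: 2; Trait 3: 2; Trait 4: 1.
Total tree length = 7.

7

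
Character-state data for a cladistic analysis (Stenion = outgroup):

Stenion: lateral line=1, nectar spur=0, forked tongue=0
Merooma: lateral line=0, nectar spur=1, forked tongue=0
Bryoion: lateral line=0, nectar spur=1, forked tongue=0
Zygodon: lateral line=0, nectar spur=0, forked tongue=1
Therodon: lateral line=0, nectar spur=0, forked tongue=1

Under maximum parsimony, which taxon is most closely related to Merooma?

Bryoion

Character polarity is set by the outgroup: the derived state is whichever differs from the outgroup's state, so for lateral line the derived state is '0', and for the remaining characters it is '1'.
All ingroup taxa share the derived state '0' for lateral line; it defines the ingroup but does not resolve relationships within it.
Only Bryoion and Merooma show the derived state '1' for nectar spur, supporting them as a clade.
Only Therodon and Zygodon show the derived state '1' for forked tongue, supporting them as a clade.
Most parsimonious ingroup topology: ((Merooma,Bryoion),(Zygodon,Therodon)).
Merooma and Bryoion form a cherry on this tree, so they are sister taxa.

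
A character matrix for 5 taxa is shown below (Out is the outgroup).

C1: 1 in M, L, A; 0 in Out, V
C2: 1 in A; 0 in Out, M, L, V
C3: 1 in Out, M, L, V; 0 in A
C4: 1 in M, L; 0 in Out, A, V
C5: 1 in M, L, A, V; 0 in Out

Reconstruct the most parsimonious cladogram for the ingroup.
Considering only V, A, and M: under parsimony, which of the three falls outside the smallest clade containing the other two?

Character polarity is set by the outgroup: the derived state is whichever differs from the outgroup's state, so for C3 the derived state is '0', and for the remaining characters it is '1'.
C1 (derived state '1') is shared by A, L, and M — a synapomorphy uniting that clade.
C2 (derived state '1') is unique to A (autapomorphy; uninformative for grouping).
C3: derived state '0' in A only — an autapomorphy, so it tells us nothing about relationships among taxa.
C4: derived state '1' in L and M only — synapomorphy for {L, M}.
C5 (derived state '1') is shared by all ingroup taxa — unites the whole ingroup.
Most parsimonious ingroup topology: (((M,L),A),V).
A and M share a more recent common ancestor with each other than either does with V, so V is the least closely related of the three.

V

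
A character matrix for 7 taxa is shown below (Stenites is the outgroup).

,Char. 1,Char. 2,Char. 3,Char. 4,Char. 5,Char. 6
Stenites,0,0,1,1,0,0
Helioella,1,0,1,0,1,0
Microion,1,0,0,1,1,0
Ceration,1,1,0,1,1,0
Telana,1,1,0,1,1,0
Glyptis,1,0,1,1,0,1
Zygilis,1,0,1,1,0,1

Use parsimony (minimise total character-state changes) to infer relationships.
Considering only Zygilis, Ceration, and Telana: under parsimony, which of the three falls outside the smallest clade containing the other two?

Zygilis

Character polarity is set by the outgroup: the derived state is whichever differs from the outgroup's state, so for Char. 3, Char. 4 the derived state is '0', and for the remaining characters it is '1'.
Char. 1 (derived state '1') is shared by all ingroup taxa — unites the whole ingroup.
Only Ceration and Telana show the derived state '1' for Char. 2, supporting them as a clade.
Only Ceration, Microion, and Telana show the derived state '0' for Char. 3, supporting them as a clade.
Char. 4: derived state '0' in Helioella only — an autapomorphy, so it tells us nothing about relationships among taxa.
Only Ceration, Helioella, Microion, and Telana show the derived state '1' for Char. 5, supporting them as a clade.
Char. 6 (derived state '1') is shared by Glyptis and Zygilis — a synapomorphy uniting that clade.
Most parsimonious ingroup topology: ((Helioella,(Microion,(Ceration,Telana))),(Glyptis,Zygilis)).
Telana and Ceration share a more recent common ancestor with each other than either does with Zygilis, so Zygilis is the least closely related of the three.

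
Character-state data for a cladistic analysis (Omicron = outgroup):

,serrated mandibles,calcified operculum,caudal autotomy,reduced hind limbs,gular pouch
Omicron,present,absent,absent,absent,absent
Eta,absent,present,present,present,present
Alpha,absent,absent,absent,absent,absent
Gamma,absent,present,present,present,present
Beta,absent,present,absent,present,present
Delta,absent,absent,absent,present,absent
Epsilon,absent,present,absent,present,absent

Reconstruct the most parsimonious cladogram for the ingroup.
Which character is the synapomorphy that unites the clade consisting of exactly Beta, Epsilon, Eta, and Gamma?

Character polarity is set by the outgroup: the derived state is whichever differs from the outgroup's state, so for serrated mandibles the derived state is 'absent', and for the remaining characters it is 'present'.
serrated mandibles (derived state 'absent') is shared by all ingroup taxa — unites the whole ingroup.
calcified operculum (derived state 'present') is shared by Beta, Epsilon, Eta, and Gamma — a synapomorphy uniting that clade.
Only Eta and Gamma show the derived state 'present' for caudal autotomy, supporting them as a clade.
Only Beta, Delta, Epsilon, Eta, and Gamma show the derived state 'present' for reduced hind limbs, supporting them as a clade.
gular pouch: derived state 'present' in Beta, Eta, and Gamma only — synapomorphy for {Beta, Eta, Gamma}.
Most parsimonious ingroup topology: (((((Eta,Gamma),Beta),Epsilon),Delta),Alpha).
The clade {Beta, Epsilon, Eta, Gamma} is supported by calcified operculum: its derived state 'present' occurs in exactly those taxa and in no other taxon (including the outgroup).

calcified operculum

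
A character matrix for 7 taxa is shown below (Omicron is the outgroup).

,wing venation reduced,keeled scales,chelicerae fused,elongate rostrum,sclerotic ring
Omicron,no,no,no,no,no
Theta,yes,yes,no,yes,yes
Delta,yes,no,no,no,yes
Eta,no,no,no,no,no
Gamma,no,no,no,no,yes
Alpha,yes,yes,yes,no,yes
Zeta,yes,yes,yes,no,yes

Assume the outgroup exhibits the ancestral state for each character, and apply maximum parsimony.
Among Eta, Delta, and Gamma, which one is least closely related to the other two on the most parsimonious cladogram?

The outgroup has state 'no' for every character, so 'yes' is the derived state throughout.
Only Alpha, Delta, Theta, and Zeta show the derived state 'yes' for wing venation reduced, supporting them as a clade.
Only Alpha, Theta, and Zeta show the derived state 'yes' for keeled scales, supporting them as a clade.
chelicerae fused: derived state 'yes' in Alpha and Zeta only — synapomorphy for {Alpha, Zeta}.
elongate rostrum: derived state 'yes' in Theta only — an autapomorphy, so it tells us nothing about relationships among taxa.
sclerotic ring: derived state 'yes' in Alpha, Delta, Gamma, Theta, and Zeta only — synapomorphy for {Alpha, Delta, Gamma, Theta, Zeta}.
Most parsimonious ingroup topology: ((((Theta,(Alpha,Zeta)),Delta),Gamma),Eta).
Delta and Gamma share a more recent common ancestor with each other than either does with Eta, so Eta is the least closely related of the three.

Eta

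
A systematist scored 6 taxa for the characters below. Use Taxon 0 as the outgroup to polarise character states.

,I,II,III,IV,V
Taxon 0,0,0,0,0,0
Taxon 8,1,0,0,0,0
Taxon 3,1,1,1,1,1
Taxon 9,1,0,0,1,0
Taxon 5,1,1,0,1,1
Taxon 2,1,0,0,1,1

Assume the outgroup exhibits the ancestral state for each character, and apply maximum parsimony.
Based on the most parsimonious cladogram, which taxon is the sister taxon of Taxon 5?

The outgroup has state '0' for every character, so '1' is the derived state throughout.
I (derived state '1') is shared by all ingroup taxa — unites the whole ingroup.
II: derived state '1' in Taxon 3 and Taxon 5 only — synapomorphy for {Taxon 3, Taxon 5}.
III: derived state '1' in Taxon 3 only — an autapomorphy, so it tells us nothing about relationships among taxa.
IV (derived state '1') is shared by Taxon 2, Taxon 3, Taxon 5, and Taxon 9 — a synapomorphy uniting that clade.
V (derived state '1') is shared by Taxon 2, Taxon 3, and Taxon 5 — a synapomorphy uniting that clade.
Most parsimonious ingroup topology: ((((Taxon 3,Taxon 5),Taxon 2),Taxon 9),Taxon 8).
Taxon 5 and Taxon 3 form a cherry on this tree, so they are sister taxa.

Taxon 3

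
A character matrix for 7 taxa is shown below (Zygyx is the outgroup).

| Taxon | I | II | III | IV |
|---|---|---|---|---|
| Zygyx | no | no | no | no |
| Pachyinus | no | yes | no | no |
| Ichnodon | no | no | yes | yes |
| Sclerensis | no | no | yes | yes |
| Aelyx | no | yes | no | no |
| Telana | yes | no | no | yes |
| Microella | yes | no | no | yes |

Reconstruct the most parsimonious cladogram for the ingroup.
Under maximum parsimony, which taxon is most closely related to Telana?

Microella

The outgroup has state 'no' for every character, so 'yes' is the derived state throughout.
I: derived state 'yes' in Microella and Telana only — synapomorphy for {Microella, Telana}.
II: derived state 'yes' in Aelyx and Pachyinus only — synapomorphy for {Aelyx, Pachyinus}.
III: derived state 'yes' in Ichnodon and Sclerensis only — synapomorphy for {Ichnodon, Sclerensis}.
IV: derived state 'yes' in Ichnodon, Microella, Sclerensis, and Telana only — synapomorphy for {Ichnodon, Microella, Sclerensis, Telana}.
Most parsimonious ingroup topology: ((Pachyinus,Aelyx),((Ichnodon,Sclerensis),(Telana,Microella))).
Telana and Microella form a cherry on this tree, so they are sister taxa.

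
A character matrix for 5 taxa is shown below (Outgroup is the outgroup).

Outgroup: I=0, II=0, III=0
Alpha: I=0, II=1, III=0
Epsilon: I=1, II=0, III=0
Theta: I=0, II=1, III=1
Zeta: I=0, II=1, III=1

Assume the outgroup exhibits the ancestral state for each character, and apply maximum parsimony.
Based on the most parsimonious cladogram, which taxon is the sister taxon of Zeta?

The outgroup has state '0' for every character, so '1' is the derived state throughout.
I (derived state '1') is unique to Epsilon (autapomorphy; uninformative for grouping).
II (derived state '1') is shared by Alpha, Theta, and Zeta — a synapomorphy uniting that clade.
Only Theta and Zeta show the derived state '1' for III, supporting them as a clade.
Most parsimonious ingroup topology: ((Alpha,(Theta,Zeta)),Epsilon).
Zeta and Theta form a cherry on this tree, so they are sister taxa.

Theta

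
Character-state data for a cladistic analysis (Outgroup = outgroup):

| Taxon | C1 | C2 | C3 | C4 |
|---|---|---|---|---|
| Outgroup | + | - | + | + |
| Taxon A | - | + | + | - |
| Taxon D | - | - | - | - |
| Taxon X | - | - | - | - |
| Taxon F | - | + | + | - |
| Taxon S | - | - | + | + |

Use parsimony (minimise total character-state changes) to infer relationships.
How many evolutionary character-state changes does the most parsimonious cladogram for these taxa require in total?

4

Character polarity is set by the outgroup: the derived state is whichever differs from the outgroup's state, so for C1, C3, C4 the derived state is '-', and for the remaining characters it is '+'.
All ingroup taxa share the derived state '-' for C1; it defines the ingroup but does not resolve relationships within it.
C2 (derived state '+') is shared by Taxon A and Taxon F — a synapomorphy uniting that clade.
C3: derived state '-' in Taxon D and Taxon X only — synapomorphy for {Taxon D, Taxon X}.
Only Taxon A, Taxon D, Taxon F, and Taxon X show the derived state '-' for C4, supporting them as a clade.
Most parsimonious ingroup topology: (((Taxon A,Taxon F),(Taxon D,Taxon X)),Taxon S).
Changes per character on this tree: C1: 1; C2: 1; C3: 1; C4: 1.
Total = 4.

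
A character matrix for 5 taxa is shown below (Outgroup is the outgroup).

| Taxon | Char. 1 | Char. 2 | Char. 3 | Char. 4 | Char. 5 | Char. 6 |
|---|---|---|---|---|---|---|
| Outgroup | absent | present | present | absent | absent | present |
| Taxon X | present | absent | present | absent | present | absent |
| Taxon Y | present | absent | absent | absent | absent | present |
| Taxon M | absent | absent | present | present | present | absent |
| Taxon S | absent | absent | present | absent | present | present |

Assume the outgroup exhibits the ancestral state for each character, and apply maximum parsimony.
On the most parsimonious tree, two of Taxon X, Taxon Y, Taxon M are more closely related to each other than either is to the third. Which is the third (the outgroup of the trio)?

Character polarity is set by the outgroup: the derived state is whichever differs from the outgroup's state, so for Char. 2, Char. 3, Char. 6 the derived state is 'absent', and for the remaining characters it is 'present'.
Char. 1 groups Taxon X and Taxon Y, which is incompatible with the clades supported by the remaining characters; treating it as convergent (homoplasy) costs fewer steps than any alternative tree.
All ingroup taxa share the derived state 'absent' for Char. 2; it defines the ingroup but does not resolve relationships within it.
Char. 3: derived state 'absent' in Taxon Y only — an autapomorphy, so it tells us nothing about relationships among taxa.
Char. 4: derived state 'present' in Taxon M only — an autapomorphy, so it tells us nothing about relationships among taxa.
Char. 5: derived state 'present' in Taxon M, Taxon S, and Taxon X only — synapomorphy for {Taxon M, Taxon S, Taxon X}.
Char. 6 (derived state 'absent') is shared by Taxon M and Taxon X — a synapomorphy uniting that clade.
Most parsimonious ingroup topology: (((Taxon X,Taxon M),Taxon S),Taxon Y).
Taxon M and Taxon X share a more recent common ancestor with each other than either does with Taxon Y, so Taxon Y is the least closely related of the three.

Taxon Y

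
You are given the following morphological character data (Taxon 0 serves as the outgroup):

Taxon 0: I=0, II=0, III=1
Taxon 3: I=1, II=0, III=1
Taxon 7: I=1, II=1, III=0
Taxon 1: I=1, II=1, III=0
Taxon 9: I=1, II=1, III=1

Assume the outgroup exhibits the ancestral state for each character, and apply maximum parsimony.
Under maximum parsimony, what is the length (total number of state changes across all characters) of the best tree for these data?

Character polarity is set by the outgroup: the derived state is whichever differs from the outgroup's state, so for III the derived state is '0', and for the remaining characters it is '1'.
All ingroup taxa share the derived state '1' for I; it defines the ingroup but does not resolve relationships within it.
II: derived state '1' in Taxon 1, Taxon 7, and Taxon 9 only — synapomorphy for {Taxon 1, Taxon 7, Taxon 9}.
Only Taxon 1 and Taxon 7 show the derived state '0' for III, supporting them as a clade.
Most parsimonious ingroup topology: (Taxon 3,(Taxon 9,(Taxon 1,Taxon 7))).
Changes per character on this tree: I: 1; II: 1; III: 1.
Total = 3.

3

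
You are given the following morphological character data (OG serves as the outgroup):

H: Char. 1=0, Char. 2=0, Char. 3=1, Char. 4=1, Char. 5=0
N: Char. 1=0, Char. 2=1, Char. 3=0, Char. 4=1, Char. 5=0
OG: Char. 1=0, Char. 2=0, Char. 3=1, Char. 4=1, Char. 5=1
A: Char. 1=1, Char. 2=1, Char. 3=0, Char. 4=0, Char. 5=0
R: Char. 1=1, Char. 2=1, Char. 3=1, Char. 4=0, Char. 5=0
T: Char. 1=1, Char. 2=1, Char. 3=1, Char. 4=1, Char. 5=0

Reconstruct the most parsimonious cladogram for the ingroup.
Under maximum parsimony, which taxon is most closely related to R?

Character polarity is set by the outgroup: the derived state is whichever differs from the outgroup's state, so for Char. 3, Char. 4, Char. 5 the derived state is '0', and for the remaining characters it is '1'.
Only A, R, and T show the derived state '1' for Char. 1, supporting them as a clade.
Char. 2 (derived state '1') is shared by A, N, R, and T — a synapomorphy uniting that clade.
Char. 3 (state '0') occurs in A and N but conflicts with the nesting implied by the other characters — most parsimoniously interpreted as homoplasy.
Char. 4: derived state '0' in A and R only — synapomorphy for {A, R}.
All ingroup taxa share the derived state '0' for Char. 5; it defines the ingroup but does not resolve relationships within it.
Most parsimonious ingroup topology: ((((A,R),T),N),H).
R and A form a cherry on this tree, so they are sister taxa.

A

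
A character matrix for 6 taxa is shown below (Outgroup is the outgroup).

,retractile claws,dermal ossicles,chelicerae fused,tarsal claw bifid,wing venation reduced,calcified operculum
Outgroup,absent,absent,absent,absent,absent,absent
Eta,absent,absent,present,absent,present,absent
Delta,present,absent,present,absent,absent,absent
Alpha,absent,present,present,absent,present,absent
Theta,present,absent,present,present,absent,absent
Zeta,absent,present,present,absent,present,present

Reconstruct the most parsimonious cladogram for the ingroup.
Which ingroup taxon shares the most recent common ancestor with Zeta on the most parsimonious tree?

The outgroup has state 'absent' for every character, so 'present' is the derived state throughout.
retractile claws (derived state 'present') is shared by Delta and Theta — a synapomorphy uniting that clade.
dermal ossicles (derived state 'present') is shared by Alpha and Zeta — a synapomorphy uniting that clade.
All ingroup taxa share the derived state 'present' for chelicerae fused; it defines the ingroup but does not resolve relationships within it.
tarsal claw bifid: derived state 'present' in Theta only — an autapomorphy, so it tells us nothing about relationships among taxa.
wing venation reduced: derived state 'present' in Alpha, Eta, and Zeta only — synapomorphy for {Alpha, Eta, Zeta}.
calcified operculum: derived state 'present' in Zeta only — an autapomorphy, so it tells us nothing about relationships among taxa.
Most parsimonious ingroup topology: ((Eta,(Alpha,Zeta)),(Delta,Theta)).
Zeta and Alpha form a cherry on this tree, so they are sister taxa.

Alpha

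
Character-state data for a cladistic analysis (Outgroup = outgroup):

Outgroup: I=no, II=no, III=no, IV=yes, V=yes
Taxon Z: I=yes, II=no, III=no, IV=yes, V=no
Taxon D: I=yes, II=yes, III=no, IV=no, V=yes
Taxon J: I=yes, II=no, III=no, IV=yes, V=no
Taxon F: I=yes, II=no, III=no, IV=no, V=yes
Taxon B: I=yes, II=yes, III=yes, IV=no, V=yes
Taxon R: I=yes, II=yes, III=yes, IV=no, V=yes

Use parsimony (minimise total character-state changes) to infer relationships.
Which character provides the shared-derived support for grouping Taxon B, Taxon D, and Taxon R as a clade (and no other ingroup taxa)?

II

Character polarity is set by the outgroup: the derived state is whichever differs from the outgroup's state, so for IV, V the derived state is 'no', and for the remaining characters it is 'yes'.
All ingroup taxa share the derived state 'yes' for I; it defines the ingroup but does not resolve relationships within it.
Only Taxon B, Taxon D, and Taxon R show the derived state 'yes' for II, supporting them as a clade.
Only Taxon B and Taxon R show the derived state 'yes' for III, supporting them as a clade.
IV: derived state 'no' in Taxon B, Taxon D, Taxon F, and Taxon R only — synapomorphy for {Taxon B, Taxon D, Taxon F, Taxon R}.
Only Taxon J and Taxon Z show the derived state 'no' for V, supporting them as a clade.
Most parsimonious ingroup topology: ((Taxon Z,Taxon J),((Taxon D,(Taxon B,Taxon R)),Taxon F)).
The clade {Taxon B, Taxon D, Taxon R} is supported by II: its derived state 'yes' occurs in exactly those taxa and in no other taxon (including the outgroup).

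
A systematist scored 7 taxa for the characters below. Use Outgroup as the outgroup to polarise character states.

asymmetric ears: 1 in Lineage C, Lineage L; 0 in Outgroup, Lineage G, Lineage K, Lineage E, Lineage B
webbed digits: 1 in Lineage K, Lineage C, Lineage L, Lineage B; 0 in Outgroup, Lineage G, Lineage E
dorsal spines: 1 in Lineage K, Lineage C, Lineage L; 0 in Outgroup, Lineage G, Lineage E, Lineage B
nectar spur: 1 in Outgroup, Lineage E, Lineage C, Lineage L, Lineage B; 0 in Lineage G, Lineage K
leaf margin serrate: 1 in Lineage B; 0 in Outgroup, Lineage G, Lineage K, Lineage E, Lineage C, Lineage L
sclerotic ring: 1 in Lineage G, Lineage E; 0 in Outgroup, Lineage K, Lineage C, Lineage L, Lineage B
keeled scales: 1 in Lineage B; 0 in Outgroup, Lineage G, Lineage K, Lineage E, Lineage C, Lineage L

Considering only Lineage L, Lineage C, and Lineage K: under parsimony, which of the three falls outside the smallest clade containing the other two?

Lineage K

Character polarity is set by the outgroup: the derived state is whichever differs from the outgroup's state, so for nectar spur the derived state is '0', and for the remaining characters it is '1'.
asymmetric ears (derived state '1') is shared by Lineage C and Lineage L — a synapomorphy uniting that clade.
webbed digits: derived state '1' in Lineage B, Lineage C, Lineage K, and Lineage L only — synapomorphy for {Lineage B, Lineage C, Lineage K, Lineage L}.
dorsal spines: derived state '1' in Lineage C, Lineage K, and Lineage L only — synapomorphy for {Lineage C, Lineage K, Lineage L}.
nectar spur groups Lineage G and Lineage K, which is incompatible with the clades supported by the remaining characters; treating it as convergent (homoplasy) costs fewer steps than any alternative tree.
leaf margin serrate: derived state '1' in Lineage B only — an autapomorphy, so it tells us nothing about relationships among taxa.
sclerotic ring (derived state '1') is shared by Lineage E and Lineage G — a synapomorphy uniting that clade.
keeled scales (derived state '1') is unique to Lineage B (autapomorphy; uninformative for grouping).
Most parsimonious ingroup topology: ((Lineage G,Lineage E),((Lineage K,(Lineage C,Lineage L)),Lineage B)).
Lineage C and Lineage L share a more recent common ancestor with each other than either does with Lineage K, so Lineage K is the least closely related of the three.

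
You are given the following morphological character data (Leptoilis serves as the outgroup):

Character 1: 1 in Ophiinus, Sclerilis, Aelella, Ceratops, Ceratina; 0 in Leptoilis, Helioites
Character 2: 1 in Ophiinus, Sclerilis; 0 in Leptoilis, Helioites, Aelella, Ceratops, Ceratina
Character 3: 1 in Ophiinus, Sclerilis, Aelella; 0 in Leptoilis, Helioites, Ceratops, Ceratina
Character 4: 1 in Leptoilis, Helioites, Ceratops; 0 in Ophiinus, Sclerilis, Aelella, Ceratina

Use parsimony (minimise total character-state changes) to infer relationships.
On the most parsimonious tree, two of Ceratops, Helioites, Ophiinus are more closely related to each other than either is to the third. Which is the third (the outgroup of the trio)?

Helioites

Character polarity is set by the outgroup: the derived state is whichever differs from the outgroup's state, so for Character 4 the derived state is '0', and for the remaining characters it is '1'.
Character 1: derived state '1' in Aelella, Ceratina, Ceratops, Ophiinus, and Sclerilis only — synapomorphy for {Aelella, Ceratina, Ceratops, Ophiinus, Sclerilis}.
Character 2 (derived state '1') is shared by Ophiinus and Sclerilis — a synapomorphy uniting that clade.
Character 3: derived state '1' in Aelella, Ophiinus, and Sclerilis only — synapomorphy for {Aelella, Ophiinus, Sclerilis}.
Character 4 (derived state '0') is shared by Aelella, Ceratina, Ophiinus, and Sclerilis — a synapomorphy uniting that clade.
Most parsimonious ingroup topology: (((((Ophiinus,Sclerilis),Aelella),Ceratina),Ceratops),Helioites).
Ophiinus and Ceratops share a more recent common ancestor with each other than either does with Helioites, so Helioites is the least closely related of the three.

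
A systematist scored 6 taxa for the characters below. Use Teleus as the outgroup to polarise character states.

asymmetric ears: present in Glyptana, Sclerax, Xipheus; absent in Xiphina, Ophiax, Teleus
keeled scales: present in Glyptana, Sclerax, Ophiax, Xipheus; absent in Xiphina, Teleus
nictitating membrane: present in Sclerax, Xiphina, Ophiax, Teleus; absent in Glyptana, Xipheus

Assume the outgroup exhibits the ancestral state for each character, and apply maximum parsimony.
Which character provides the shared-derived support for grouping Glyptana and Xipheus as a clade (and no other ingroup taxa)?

Character polarity is set by the outgroup: the derived state is whichever differs from the outgroup's state, so for nictitating membrane the derived state is 'absent', and for the remaining characters it is 'present'.
asymmetric ears (derived state 'present') is shared by Glyptana, Sclerax, and Xipheus — a synapomorphy uniting that clade.
keeled scales: derived state 'present' in Glyptana, Ophiax, Sclerax, and Xipheus only — synapomorphy for {Glyptana, Ophiax, Sclerax, Xipheus}.
nictitating membrane: derived state 'absent' in Glyptana and Xipheus only — synapomorphy for {Glyptana, Xipheus}.
Most parsimonious ingroup topology: ((((Glyptana,Xipheus),Sclerax),Ophiax),Xiphina).
The clade {Glyptana, Xipheus} is supported by nictitating membrane: its derived state 'absent' occurs in exactly those taxa and in no other taxon (including the outgroup).

nictitating membrane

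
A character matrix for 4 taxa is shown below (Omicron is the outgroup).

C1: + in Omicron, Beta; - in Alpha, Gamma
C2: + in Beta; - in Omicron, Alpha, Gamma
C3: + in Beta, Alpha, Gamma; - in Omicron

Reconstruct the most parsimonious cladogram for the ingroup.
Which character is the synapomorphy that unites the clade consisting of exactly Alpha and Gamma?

Character polarity is set by the outgroup: the derived state is whichever differs from the outgroup's state, so for C1 the derived state is '-', and for the remaining characters it is '+'.
C1: derived state '-' in Alpha and Gamma only — synapomorphy for {Alpha, Gamma}.
C2: derived state '+' in Beta only — an autapomorphy, so it tells us nothing about relationships among taxa.
C3 (derived state '+') is shared by all ingroup taxa — unites the whole ingroup.
Most parsimonious ingroup topology: (Beta,(Alpha,Gamma)).
The clade {Alpha, Gamma} is supported by C1: its derived state '-' occurs in exactly those taxa and in no other taxon (including the outgroup).

C1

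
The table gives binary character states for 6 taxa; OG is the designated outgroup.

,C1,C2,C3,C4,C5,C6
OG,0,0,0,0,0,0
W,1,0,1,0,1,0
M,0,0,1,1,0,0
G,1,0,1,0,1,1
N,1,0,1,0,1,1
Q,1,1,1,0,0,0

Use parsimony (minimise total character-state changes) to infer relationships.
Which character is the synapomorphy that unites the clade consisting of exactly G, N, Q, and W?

The outgroup has state '0' for every character, so '1' is the derived state throughout.
Only G, N, Q, and W show the derived state '1' for C1, supporting them as a clade.
C2 (derived state '1') is unique to Q (autapomorphy; uninformative for grouping).
C3 (derived state '1') is shared by all ingroup taxa — unites the whole ingroup.
C4: derived state '1' in M only — an autapomorphy, so it tells us nothing about relationships among taxa.
C5 (derived state '1') is shared by G, N, and W — a synapomorphy uniting that clade.
C6 (derived state '1') is shared by G and N — a synapomorphy uniting that clade.
Most parsimonious ingroup topology: (((W,(G,N)),Q),M).
The clade {G, N, Q, W} is supported by C1: its derived state '1' occurs in exactly those taxa and in no other taxon (including the outgroup).

C1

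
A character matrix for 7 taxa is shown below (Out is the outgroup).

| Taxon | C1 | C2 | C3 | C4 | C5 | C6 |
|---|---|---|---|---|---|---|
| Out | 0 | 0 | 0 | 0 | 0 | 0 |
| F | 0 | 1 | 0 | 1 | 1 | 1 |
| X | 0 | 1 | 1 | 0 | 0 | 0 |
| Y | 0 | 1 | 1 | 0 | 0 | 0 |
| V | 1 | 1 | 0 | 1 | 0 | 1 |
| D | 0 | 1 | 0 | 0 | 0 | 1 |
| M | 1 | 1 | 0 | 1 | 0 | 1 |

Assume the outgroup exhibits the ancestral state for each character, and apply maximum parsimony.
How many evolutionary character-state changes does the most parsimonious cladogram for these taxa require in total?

The outgroup has state '0' for every character, so '1' is the derived state throughout.
C1 (derived state '1') is shared by M and V — a synapomorphy uniting that clade.
C2 (derived state '1') is shared by all ingroup taxa — unites the whole ingroup.
C3: derived state '1' in X and Y only — synapomorphy for {X, Y}.
C4 (derived state '1') is shared by F, M, and V — a synapomorphy uniting that clade.
C5 (derived state '1') is unique to F (autapomorphy; uninformative for grouping).
Only D, F, M, and V show the derived state '1' for C6, supporting them as a clade.
Most parsimonious ingroup topology: (((F,(V,M)),D),(X,Y)).
Changes per character on this tree: C1: 1; C2: 1; C3: 1; C4: 1; C5: 1; C6: 1.
Total = 6.

6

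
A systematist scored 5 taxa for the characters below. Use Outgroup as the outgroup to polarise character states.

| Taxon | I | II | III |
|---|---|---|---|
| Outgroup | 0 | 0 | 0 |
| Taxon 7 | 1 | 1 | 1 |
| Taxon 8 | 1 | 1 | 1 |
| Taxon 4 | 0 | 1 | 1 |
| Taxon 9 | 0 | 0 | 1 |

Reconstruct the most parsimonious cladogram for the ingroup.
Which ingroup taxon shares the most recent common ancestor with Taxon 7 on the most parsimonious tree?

Taxon 8

The outgroup has state '0' for every character, so '1' is the derived state throughout.
Only Taxon 7 and Taxon 8 show the derived state '1' for I, supporting them as a clade.
II (derived state '1') is shared by Taxon 4, Taxon 7, and Taxon 8 — a synapomorphy uniting that clade.
III (derived state '1') is shared by all ingroup taxa — unites the whole ingroup.
Most parsimonious ingroup topology: (((Taxon 7,Taxon 8),Taxon 4),Taxon 9).
Taxon 7 and Taxon 8 form a cherry on this tree, so they are sister taxa.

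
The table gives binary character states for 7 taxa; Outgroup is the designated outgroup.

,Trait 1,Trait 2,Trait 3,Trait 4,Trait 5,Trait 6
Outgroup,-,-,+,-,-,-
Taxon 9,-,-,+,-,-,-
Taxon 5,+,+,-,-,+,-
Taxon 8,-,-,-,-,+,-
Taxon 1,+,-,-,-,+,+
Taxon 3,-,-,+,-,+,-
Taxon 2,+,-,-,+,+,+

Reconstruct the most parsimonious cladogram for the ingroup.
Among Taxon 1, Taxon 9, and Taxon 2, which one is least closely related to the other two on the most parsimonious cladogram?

Character polarity is set by the outgroup: the derived state is whichever differs from the outgroup's state, so for Trait 3 the derived state is '-', and for the remaining characters it is '+'.
Trait 1 (derived state '+') is shared by Taxon 1, Taxon 2, and Taxon 5 — a synapomorphy uniting that clade.
Trait 2 (derived state '+') is unique to Taxon 5 (autapomorphy; uninformative for grouping).
Trait 3: derived state '-' in Taxon 1, Taxon 2, Taxon 5, and Taxon 8 only — synapomorphy for {Taxon 1, Taxon 2, Taxon 5, Taxon 8}.
Trait 4: derived state '+' in Taxon 2 only — an autapomorphy, so it tells us nothing about relationships among taxa.
Only Taxon 1, Taxon 2, Taxon 3, Taxon 5, and Taxon 8 show the derived state '+' for Trait 5, supporting them as a clade.
Trait 6 (derived state '+') is shared by Taxon 1 and Taxon 2 — a synapomorphy uniting that clade.
Most parsimonious ingroup topology: (Taxon 9,(((Taxon 5,(Taxon 1,Taxon 2)),Taxon 8),Taxon 3)).
Taxon 2 and Taxon 1 share a more recent common ancestor with each other than either does with Taxon 9, so Taxon 9 is the least closely related of the three.

Taxon 9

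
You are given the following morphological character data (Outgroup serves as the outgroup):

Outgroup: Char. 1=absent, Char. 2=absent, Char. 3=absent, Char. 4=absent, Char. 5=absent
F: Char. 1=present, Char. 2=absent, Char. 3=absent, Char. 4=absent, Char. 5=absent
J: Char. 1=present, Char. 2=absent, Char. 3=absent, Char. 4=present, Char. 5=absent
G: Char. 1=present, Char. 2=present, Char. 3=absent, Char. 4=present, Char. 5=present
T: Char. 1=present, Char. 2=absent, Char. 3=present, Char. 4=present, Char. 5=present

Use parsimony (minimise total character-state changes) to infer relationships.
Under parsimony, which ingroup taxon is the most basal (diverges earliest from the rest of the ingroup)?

F

The outgroup has state 'absent' for every character, so 'present' is the derived state throughout.
All ingroup taxa share the derived state 'present' for Char. 1; it defines the ingroup but does not resolve relationships within it.
Char. 2: derived state 'present' in G only — an autapomorphy, so it tells us nothing about relationships among taxa.
Char. 3: derived state 'present' in T only — an autapomorphy, so it tells us nothing about relationships among taxa.
Only G, J, and T show the derived state 'present' for Char. 4, supporting them as a clade.
Char. 5: derived state 'present' in G and T only — synapomorphy for {G, T}.
Most parsimonious ingroup topology: (F,(J,(G,T))).
F is sister to the clade containing all other ingroup taxa, so it is the earliest-diverging (most basal) ingroup lineage.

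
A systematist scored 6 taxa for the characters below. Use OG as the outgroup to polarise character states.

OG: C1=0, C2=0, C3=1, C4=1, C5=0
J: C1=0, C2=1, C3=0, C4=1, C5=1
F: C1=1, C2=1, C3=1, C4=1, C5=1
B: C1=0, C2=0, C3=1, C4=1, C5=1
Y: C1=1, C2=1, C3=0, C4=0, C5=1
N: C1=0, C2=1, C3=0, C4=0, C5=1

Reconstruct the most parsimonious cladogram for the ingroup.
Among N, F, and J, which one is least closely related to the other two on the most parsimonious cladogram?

Character polarity is set by the outgroup: the derived state is whichever differs from the outgroup's state, so for C3, C4 the derived state is '0', and for the remaining characters it is '1'.
C1 (state '1') occurs in F and Y but conflicts with the nesting implied by the other characters — most parsimoniously interpreted as homoplasy.
Only F, J, N, and Y show the derived state '1' for C2, supporting them as a clade.
Only J, N, and Y show the derived state '0' for C3, supporting them as a clade.
C4 (derived state '0') is shared by N and Y — a synapomorphy uniting that clade.
C5 (derived state '1') is shared by all ingroup taxa — unites the whole ingroup.
Most parsimonious ingroup topology: (((J,(Y,N)),F),B).
J and N share a more recent common ancestor with each other than either does with F, so F is the least closely related of the three.

F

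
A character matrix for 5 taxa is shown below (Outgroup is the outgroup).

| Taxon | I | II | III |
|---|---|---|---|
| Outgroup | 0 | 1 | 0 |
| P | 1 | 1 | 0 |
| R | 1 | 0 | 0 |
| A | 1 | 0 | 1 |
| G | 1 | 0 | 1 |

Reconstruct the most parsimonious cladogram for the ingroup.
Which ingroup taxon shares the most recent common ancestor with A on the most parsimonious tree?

G

Character polarity is set by the outgroup: the derived state is whichever differs from the outgroup's state, so for II the derived state is '0', and for the remaining characters it is '1'.
All ingroup taxa share the derived state '1' for I; it defines the ingroup but does not resolve relationships within it.
II: derived state '0' in A, G, and R only — synapomorphy for {A, G, R}.
III: derived state '1' in A and G only — synapomorphy for {A, G}.
Most parsimonious ingroup topology: (P,(R,(A,G))).
A and G form a cherry on this tree, so they are sister taxa.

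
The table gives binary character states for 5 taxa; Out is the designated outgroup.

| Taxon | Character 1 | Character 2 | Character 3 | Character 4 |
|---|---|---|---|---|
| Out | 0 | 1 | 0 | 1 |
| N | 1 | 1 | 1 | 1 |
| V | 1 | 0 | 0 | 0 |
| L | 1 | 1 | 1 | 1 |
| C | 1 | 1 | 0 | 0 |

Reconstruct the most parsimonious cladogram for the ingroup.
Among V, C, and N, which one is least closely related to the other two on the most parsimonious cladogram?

Character polarity is set by the outgroup: the derived state is whichever differs from the outgroup's state, so for Character 2, Character 4 the derived state is '0', and for the remaining characters it is '1'.
All ingroup taxa share the derived state '1' for Character 1; it defines the ingroup but does not resolve relationships within it.
Character 2: derived state '0' in V only — an autapomorphy, so it tells us nothing about relationships among taxa.
Only L and N show the derived state '1' for Character 3, supporting them as a clade.
Character 4: derived state '0' in C and V only — synapomorphy for {C, V}.
Most parsimonious ingroup topology: ((N,L),(V,C)).
C and V share a more recent common ancestor with each other than either does with N, so N is the least closely related of the three.

N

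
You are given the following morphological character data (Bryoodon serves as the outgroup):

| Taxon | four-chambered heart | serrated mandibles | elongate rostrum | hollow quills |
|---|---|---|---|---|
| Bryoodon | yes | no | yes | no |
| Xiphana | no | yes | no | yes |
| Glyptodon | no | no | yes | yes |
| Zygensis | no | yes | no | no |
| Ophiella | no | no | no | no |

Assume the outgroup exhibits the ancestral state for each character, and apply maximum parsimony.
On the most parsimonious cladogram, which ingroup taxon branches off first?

Glyptodon

Character polarity is set by the outgroup: the derived state is whichever differs from the outgroup's state, so for four-chambered heart, elongate rostrum the derived state is 'no', and for the remaining characters it is 'yes'.
four-chambered heart (derived state 'no') is shared by all ingroup taxa — unites the whole ingroup.
serrated mandibles: derived state 'yes' in Xiphana and Zygensis only — synapomorphy for {Xiphana, Zygensis}.
elongate rostrum (derived state 'no') is shared by Ophiella, Xiphana, and Zygensis — a synapomorphy uniting that clade.
hollow quills (state 'yes') occurs in Glyptodon and Xiphana but conflicts with the nesting implied by the other characters — most parsimoniously interpreted as homoplasy.
Most parsimonious ingroup topology: (((Xiphana,Zygensis),Ophiella),Glyptodon).
Glyptodon is sister to the clade containing all other ingroup taxa, so it is the earliest-diverging (most basal) ingroup lineage.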